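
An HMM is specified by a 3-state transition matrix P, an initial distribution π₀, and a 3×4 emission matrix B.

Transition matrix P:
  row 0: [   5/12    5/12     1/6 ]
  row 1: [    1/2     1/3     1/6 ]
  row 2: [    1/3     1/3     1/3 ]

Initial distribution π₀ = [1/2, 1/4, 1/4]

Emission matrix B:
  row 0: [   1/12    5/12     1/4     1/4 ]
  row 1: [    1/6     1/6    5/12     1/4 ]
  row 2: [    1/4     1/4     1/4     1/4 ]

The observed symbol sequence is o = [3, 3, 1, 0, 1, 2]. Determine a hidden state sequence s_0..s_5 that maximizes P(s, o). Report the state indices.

path = [0, 1, 0, 1, 0, 1]

t=0: δ = [1.250e-01, 6.250e-02, 6.250e-02]  (obs o_0=3)
t=1: δ = [1.302e-02, 1.302e-02, 5.208e-03]  ψ = [0, 0, 0]  (obs o_1=3)
t=2: δ = [2.713e-03, 9.042e-04, 5.425e-04]  ψ = [1, 0, 0]  (obs o_2=1)
t=3: δ = [9.419e-05, 1.884e-04, 1.130e-04]  ψ = [0, 0, 0]  (obs o_3=0)
t=4: δ = [3.925e-05, 1.047e-05, 9.419e-06]  ψ = [1, 1, 2]  (obs o_4=1)
t=5: δ = [4.088e-06, 6.814e-06, 1.635e-06]  ψ = [0, 0, 0]  (obs o_5=2)
backtrack: best end state = 1; path = [0, 1, 0, 1, 0, 1]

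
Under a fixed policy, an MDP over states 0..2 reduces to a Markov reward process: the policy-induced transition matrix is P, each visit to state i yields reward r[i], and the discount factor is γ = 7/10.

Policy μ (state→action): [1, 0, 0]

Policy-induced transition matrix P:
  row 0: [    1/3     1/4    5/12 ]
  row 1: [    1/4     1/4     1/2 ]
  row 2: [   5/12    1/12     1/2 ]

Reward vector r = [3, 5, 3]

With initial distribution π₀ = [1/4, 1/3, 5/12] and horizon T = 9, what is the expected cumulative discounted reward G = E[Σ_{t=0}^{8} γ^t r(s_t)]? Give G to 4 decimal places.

G = 11.0288

t=0: π = [0.2500, 0.3333, 0.4167], E[r] = 3.6667, γ^t·E[r] = 3.666667, running G = 3.666667
t=1: π = [0.3403, 0.1806, 0.4792], E[r] = 3.3611, γ^t·E[r] = 2.352778, running G = 6.019444
t=2: π = [0.3582, 0.1701, 0.4716], E[r] = 3.3403, γ^t·E[r] = 1.636736, running G = 7.656181
t=3: π = [0.3585, 0.1714, 0.4701], E[r] = 3.3428, γ^t·E[r] = 1.146575, running G = 8.802756
t=4: π = [0.3582, 0.1716, 0.4701], E[r] = 3.3433, γ^t·E[r] = 0.802722, running G = 9.605478
t=5: π = [0.3582, 0.1716, 0.4701], E[r] = 3.3433, γ^t·E[r] = 0.561907, running G = 10.167385
t=6: π = [0.3582, 0.1716, 0.4701], E[r] = 3.3433, γ^t·E[r] = 0.393334, running G = 10.560719
t=7: π = [0.3582, 0.1716, 0.4701], E[r] = 3.3433, γ^t·E[r] = 0.275334, running G = 10.836053
t=8: π = [0.3582, 0.1716, 0.4701], E[r] = 3.3433, γ^t·E[r] = 0.192734, running G = 11.028787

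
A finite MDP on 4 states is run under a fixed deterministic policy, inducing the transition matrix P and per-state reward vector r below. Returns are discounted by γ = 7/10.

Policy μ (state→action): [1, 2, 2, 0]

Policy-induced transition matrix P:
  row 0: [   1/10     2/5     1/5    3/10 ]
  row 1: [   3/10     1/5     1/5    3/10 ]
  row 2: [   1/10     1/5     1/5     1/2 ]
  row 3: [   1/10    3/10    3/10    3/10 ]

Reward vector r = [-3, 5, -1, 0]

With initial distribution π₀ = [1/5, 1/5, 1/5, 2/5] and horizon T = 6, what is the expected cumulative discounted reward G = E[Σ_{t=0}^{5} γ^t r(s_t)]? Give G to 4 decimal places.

t=0: π = [0.2000, 0.2000, 0.2000, 0.4000], E[r] = 0.2000, γ^t·E[r] = 0.200000, running G = 0.200000
t=1: π = [0.1400, 0.2800, 0.2400, 0.3400], E[r] = 0.7400, γ^t·E[r] = 0.518000, running G = 0.718000
t=2: π = [0.1560, 0.2620, 0.2340, 0.3480], E[r] = 0.6080, γ^t·E[r] = 0.297920, running G = 1.015920
t=3: π = [0.1524, 0.2660, 0.2348, 0.3468], E[r] = 0.6380, γ^t·E[r] = 0.218834, running G = 1.234754
t=4: π = [0.1532, 0.2652, 0.2347, 0.3470], E[r] = 0.6315, γ^t·E[r] = 0.151628, running G = 1.386382
t=5: π = [0.1530, 0.2653, 0.2347, 0.3469], E[r] = 0.6329, γ^t·E[r] = 0.106369, running G = 1.492751

G = 1.4928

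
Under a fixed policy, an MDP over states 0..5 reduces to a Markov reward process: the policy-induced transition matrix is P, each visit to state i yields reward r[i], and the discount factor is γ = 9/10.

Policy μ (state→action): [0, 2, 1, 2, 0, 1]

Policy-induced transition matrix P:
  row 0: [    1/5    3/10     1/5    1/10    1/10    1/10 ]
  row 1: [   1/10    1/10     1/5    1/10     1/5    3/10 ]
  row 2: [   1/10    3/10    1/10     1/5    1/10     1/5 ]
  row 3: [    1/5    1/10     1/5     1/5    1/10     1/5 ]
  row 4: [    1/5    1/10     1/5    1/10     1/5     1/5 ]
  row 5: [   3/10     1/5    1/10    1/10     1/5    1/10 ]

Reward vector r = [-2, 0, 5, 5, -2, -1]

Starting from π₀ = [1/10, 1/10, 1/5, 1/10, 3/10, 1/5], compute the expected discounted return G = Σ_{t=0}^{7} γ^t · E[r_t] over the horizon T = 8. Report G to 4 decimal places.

t=0: π = [0.1000, 0.1000, 0.2000, 0.1000, 0.3000, 0.2000], E[r] = 0.5000, γ^t·E[r] = 0.500000, running G = 0.500000
t=1: π = [0.1900, 0.1800, 0.1600, 0.1300, 0.1600, 0.1800], E[r] = 0.5700, γ^t·E[r] = 0.513000, running G = 1.013000
t=2: π = [0.1840, 0.1880, 0.1660, 0.1290, 0.1520, 0.1810], E[r] = 0.6220, γ^t·E[r] = 0.503820, running G = 1.516820
t=3: π = [0.1827, 0.1881, 0.1653, 0.1295, 0.1521, 0.1823], E[r] = 0.6221, γ^t·E[r] = 0.453511, running G = 1.970331
t=4: π = [0.1829, 0.1878, 0.1652, 0.1295, 0.1523, 0.1823], E[r] = 0.6210, γ^t·E[r] = 0.407445, running G = 2.377776
t=5: π = [0.1829, 0.1879, 0.1652, 0.1295, 0.1522, 0.1823], E[r] = 0.6210, γ^t·E[r] = 0.366692, running G = 2.744467
t=6: π = [0.1829, 0.1879, 0.1652, 0.1295, 0.1522, 0.1823], E[r] = 0.6210, γ^t·E[r] = 0.330043, running G = 3.074510
t=7: π = [0.1829, 0.1879, 0.1652, 0.1295, 0.1522, 0.1823], E[r] = 0.6210, γ^t·E[r] = 0.297037, running G = 3.371547

G = 3.3715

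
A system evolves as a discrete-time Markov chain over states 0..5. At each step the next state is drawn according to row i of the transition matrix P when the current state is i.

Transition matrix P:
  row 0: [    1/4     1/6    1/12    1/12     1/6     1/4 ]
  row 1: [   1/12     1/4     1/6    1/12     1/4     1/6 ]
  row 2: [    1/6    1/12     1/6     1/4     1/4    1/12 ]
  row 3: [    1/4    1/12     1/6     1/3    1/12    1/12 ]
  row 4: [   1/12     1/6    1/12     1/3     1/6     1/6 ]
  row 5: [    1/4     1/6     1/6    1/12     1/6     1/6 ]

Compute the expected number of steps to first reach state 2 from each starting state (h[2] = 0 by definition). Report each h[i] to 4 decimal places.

First-step conditioning: h[2] = 0; for i ≠ 2, h[i] = 1 + Σ_k P[i][k]·h[k].
  h[0] = 1 + 1/4·h[0] + 1/6·h[1] + 1/12·h[3] + 1/6·h[4] + 1/4·h[5]
  h[1] = 1 + 1/12·h[0] + 1/4·h[1] + 1/12·h[3] + 1/4·h[4] + 1/6·h[5]
  h[3] = 1 + 1/4·h[0] + 1/12·h[1] + 1/3·h[3] + 1/12·h[4] + 1/12·h[5]
  h[4] = 1 + 1/12·h[0] + 1/6·h[1] + 1/3·h[3] + 1/6·h[4] + 1/6·h[5]
  h[5] = 1 + 1/4·h[0] + 1/6·h[1] + 1/12·h[3] + 1/6·h[4] + 1/6·h[5]
Solving the 5×5 linear system over states ≠ 2 gives exactly h = [468/59, 7278/1003, 0, 7296/1003, 7842/1003, 432/59] (h[2] = 0 is the target).

h = [7.9322, 7.2562, 0.0000, 7.2742, 7.8185, 7.3220]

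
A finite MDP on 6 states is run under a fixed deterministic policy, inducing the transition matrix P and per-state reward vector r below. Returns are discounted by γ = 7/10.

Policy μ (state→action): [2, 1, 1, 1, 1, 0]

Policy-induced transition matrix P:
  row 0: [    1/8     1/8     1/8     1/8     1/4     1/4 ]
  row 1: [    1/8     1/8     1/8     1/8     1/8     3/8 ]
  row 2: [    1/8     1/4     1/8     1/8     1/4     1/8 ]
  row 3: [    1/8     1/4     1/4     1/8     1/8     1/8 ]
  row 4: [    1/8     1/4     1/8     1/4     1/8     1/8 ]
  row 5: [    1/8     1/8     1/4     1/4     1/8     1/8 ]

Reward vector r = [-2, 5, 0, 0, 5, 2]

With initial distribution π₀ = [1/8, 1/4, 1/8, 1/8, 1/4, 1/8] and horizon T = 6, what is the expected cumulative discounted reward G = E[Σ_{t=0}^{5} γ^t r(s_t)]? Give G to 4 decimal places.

G = 6.1273

t=0: π = [0.1250, 0.2500, 0.1250, 0.1250, 0.2500, 0.1250], E[r] = 2.5000, γ^t·E[r] = 2.500000, running G = 2.500000
t=1: π = [0.1250, 0.1875, 0.1563, 0.1719, 0.1563, 0.2031], E[r] = 1.8750, γ^t·E[r] = 1.312500, running G = 3.812500
t=2: π = [0.1250, 0.1855, 0.1719, 0.1699, 0.1602, 0.1875], E[r] = 1.8535, γ^t·E[r] = 0.908223, running G = 4.720723
t=3: π = [0.1250, 0.1877, 0.1697, 0.1685, 0.1621, 0.1870], E[r] = 1.8733, γ^t·E[r] = 0.642539, running G = 5.363261
t=4: π = [0.1250, 0.1875, 0.1694, 0.1686, 0.1618, 0.1876], E[r] = 1.8719, γ^t·E[r] = 0.449455, running G = 5.812716
t=5: π = [0.1250, 0.1875, 0.1695, 0.1687, 0.1618, 0.1875], E[r] = 1.8715, γ^t·E[r] = 0.314539, running G = 6.127256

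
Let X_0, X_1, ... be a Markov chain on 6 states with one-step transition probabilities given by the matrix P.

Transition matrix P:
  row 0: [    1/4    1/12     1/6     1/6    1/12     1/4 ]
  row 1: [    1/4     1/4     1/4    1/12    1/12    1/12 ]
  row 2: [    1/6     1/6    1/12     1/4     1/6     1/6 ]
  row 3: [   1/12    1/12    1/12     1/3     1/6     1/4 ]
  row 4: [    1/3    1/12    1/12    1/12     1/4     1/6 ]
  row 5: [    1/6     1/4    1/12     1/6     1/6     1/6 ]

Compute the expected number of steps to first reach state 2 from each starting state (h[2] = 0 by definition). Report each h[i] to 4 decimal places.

First-step conditioning: h[2] = 0; for i ≠ 2, h[i] = 1 + Σ_k P[i][k]·h[k].
  h[0] = 1 + 1/4·h[0] + 1/12·h[1] + 1/6·h[3] + 1/12·h[4] + 1/4·h[5]
  h[1] = 1 + 1/4·h[0] + 1/4·h[1] + 1/12·h[3] + 1/12·h[4] + 1/12·h[5]
  h[3] = 1 + 1/12·h[0] + 1/12·h[1] + 1/3·h[3] + 1/6·h[4] + 1/4·h[5]
  h[4] = 1 + 1/3·h[0] + 1/12·h[1] + 1/12·h[3] + 1/4·h[4] + 1/6·h[5]
  h[5] = 1 + 1/6·h[0] + 1/4·h[1] + 1/6·h[3] + 1/6·h[4] + 1/6·h[5]
Solving the 5×5 linear system over states ≠ 2 gives exactly h = [27264/3707, 2172/337, 0, 30216/3707, 29520/3707, 29016/3707] (h[2] = 0 is the target).

h = [7.3547, 6.4451, 0.0000, 8.1511, 7.9633, 7.8274]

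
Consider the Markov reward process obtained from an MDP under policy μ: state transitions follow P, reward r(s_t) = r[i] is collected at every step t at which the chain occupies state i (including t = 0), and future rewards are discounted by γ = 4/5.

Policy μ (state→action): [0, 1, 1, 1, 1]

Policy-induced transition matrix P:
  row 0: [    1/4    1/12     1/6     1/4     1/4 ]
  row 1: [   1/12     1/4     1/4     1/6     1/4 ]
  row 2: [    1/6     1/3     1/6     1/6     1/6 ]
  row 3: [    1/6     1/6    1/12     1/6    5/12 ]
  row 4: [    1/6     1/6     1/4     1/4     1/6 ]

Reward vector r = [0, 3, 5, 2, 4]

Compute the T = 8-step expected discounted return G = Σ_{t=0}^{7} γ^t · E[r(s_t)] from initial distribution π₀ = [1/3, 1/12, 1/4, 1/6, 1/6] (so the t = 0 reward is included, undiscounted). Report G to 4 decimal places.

G = 11.6645

t=0: π = [0.3333, 0.0833, 0.2500, 0.1667, 0.1667], E[r] = 2.5000, γ^t·E[r] = 2.500000, running G = 2.500000
t=1: π = [0.1875, 0.1875, 0.1736, 0.2083, 0.2431], E[r] = 2.8194, γ^t·E[r] = 2.255556, running G = 4.755556
t=2: π = [0.1667, 0.1956, 0.1852, 0.2025, 0.2500], E[r] = 2.9178, γ^t·E[r] = 1.867407, running G = 6.622963
t=3: π = [0.1643, 0.1999, 0.1869, 0.2014, 0.2475], E[r] = 2.9272, γ^t·E[r] = 1.498716, running G = 8.121679
t=4: π = [0.1637, 0.2008, 0.1872, 0.2010, 0.2474], E[r] = 2.9296, γ^t·E[r] = 1.199984, running G = 9.321663
t=5: π = [0.1636, 0.2010, 0.1873, 0.2009, 0.2473], E[r] = 2.9302, γ^t·E[r] = 0.960158, running G = 10.281820
t=6: π = [0.1636, 0.2010, 0.1873, 0.2009, 0.2473], E[r] = 2.9303, γ^t·E[r] = 0.768152, running G = 11.049972
t=7: π = [0.1635, 0.2010, 0.1873, 0.2009, 0.2473], E[r] = 2.9303, γ^t·E[r] = 0.614526, running G = 11.664499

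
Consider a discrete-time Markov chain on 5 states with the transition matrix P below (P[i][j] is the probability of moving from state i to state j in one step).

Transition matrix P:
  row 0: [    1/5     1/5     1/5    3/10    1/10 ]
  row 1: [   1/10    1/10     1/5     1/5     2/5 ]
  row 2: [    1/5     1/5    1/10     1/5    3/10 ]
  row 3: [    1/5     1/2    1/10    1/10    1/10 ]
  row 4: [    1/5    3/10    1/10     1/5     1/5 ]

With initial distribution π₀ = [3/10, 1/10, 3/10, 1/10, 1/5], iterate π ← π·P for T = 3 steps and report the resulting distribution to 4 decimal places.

π = [0.1737, 0.2549, 0.1439, 0.1979, 0.2296]

t=0: π = [0.3000, 0.1000, 0.3000, 0.1000, 0.2000]
t=1: π = [0.1900, 0.2400, 0.1400, 0.2200, 0.2100]
t=2: π = [0.1760, 0.2630, 0.1430, 0.1970, 0.2210]
t=3: π = [0.1737, 0.2549, 0.1439, 0.1979, 0.2296]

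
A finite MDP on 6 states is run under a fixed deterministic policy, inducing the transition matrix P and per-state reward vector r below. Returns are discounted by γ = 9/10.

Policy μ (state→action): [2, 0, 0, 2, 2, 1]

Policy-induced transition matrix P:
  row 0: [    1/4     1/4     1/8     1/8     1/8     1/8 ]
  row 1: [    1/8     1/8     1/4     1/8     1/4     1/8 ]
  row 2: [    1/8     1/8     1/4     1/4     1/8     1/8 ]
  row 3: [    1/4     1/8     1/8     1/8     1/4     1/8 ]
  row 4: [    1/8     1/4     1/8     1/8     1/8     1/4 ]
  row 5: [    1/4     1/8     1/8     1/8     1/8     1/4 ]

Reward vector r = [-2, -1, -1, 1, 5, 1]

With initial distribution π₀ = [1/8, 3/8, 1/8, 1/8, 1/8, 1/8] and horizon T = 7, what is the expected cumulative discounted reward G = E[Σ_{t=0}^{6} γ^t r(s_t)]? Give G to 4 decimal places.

t=0: π = [0.1250, 0.3750, 0.1250, 0.1250, 0.1250, 0.1250], E[r] = 0.1250, γ^t·E[r] = 0.125000, running G = 0.125000
t=1: π = [0.1719, 0.1563, 0.1875, 0.1406, 0.1875, 0.1563], E[r] = 0.5469, γ^t·E[r] = 0.492188, running G = 0.617188
t=2: π = [0.1836, 0.1699, 0.1680, 0.1484, 0.1621, 0.1680], E[r] = 0.4219, γ^t·E[r] = 0.341719, running G = 0.958906
t=3: π = [0.1875, 0.1682, 0.1672, 0.1460, 0.1648, 0.1663], E[r] = 0.4258, γ^t·E[r] = 0.310395, running G = 1.269301
t=4: π = [0.1875, 0.1690, 0.1669, 0.1459, 0.1643, 0.1664], E[r] = 0.4228, γ^t·E[r] = 0.277373, running G = 1.546674
t=5: π = [0.1875, 0.1690, 0.1670, 0.1459, 0.1644, 0.1663], E[r] = 0.4231, γ^t·E[r] = 0.249856, running G = 1.796530
t=6: π = [0.1875, 0.1690, 0.1670, 0.1459, 0.1644, 0.1663], E[r] = 0.4231, γ^t·E[r] = 0.224848, running G = 2.021378

G = 2.0214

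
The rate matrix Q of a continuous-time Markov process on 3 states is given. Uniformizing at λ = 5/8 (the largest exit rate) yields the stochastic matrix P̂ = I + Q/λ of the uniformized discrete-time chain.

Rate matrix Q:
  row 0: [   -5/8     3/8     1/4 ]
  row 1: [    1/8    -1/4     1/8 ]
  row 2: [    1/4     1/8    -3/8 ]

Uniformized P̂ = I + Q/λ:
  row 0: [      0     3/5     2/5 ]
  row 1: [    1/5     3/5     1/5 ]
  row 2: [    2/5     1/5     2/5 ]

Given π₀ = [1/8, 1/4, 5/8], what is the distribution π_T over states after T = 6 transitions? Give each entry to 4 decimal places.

π = [0.2173, 0.4781, 0.3045]

t=0: π = [0.1250, 0.2500, 0.6250]
t=1: π = [0.3000, 0.3500, 0.3500]
t=2: π = [0.2100, 0.4600, 0.3300]
t=3: π = [0.2240, 0.4680, 0.3080]
t=4: π = [0.2168, 0.4768, 0.3064]
t=5: π = [0.2179, 0.4774, 0.3046]
t=6: π = [0.2173, 0.4781, 0.3045]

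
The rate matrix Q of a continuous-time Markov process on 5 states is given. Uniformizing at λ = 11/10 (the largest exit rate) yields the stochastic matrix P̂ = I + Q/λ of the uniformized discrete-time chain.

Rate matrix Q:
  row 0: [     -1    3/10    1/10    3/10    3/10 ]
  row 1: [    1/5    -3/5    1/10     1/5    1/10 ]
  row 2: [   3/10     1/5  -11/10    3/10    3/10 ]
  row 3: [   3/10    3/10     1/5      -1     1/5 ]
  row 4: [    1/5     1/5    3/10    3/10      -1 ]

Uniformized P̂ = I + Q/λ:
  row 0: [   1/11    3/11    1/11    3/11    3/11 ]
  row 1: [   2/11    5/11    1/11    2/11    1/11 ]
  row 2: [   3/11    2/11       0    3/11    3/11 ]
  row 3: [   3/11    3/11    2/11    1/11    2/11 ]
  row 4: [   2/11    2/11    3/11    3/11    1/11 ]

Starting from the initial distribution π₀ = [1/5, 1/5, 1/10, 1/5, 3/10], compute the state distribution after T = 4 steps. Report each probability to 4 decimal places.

π = [0.1949, 0.2999, 0.1287, 0.2077, 0.1688]

t=0: π = [0.2000, 0.2000, 0.1000, 0.2000, 0.3000]
t=1: π = [0.1909, 0.2727, 0.1545, 0.2182, 0.1636]
t=2: π = [0.1983, 0.2934, 0.1264, 0.2083, 0.1736]
t=3: π = [0.1942, 0.2988, 0.1299, 0.2082, 0.1689]
t=4: π = [0.1949, 0.2999, 0.1287, 0.2077, 0.1688]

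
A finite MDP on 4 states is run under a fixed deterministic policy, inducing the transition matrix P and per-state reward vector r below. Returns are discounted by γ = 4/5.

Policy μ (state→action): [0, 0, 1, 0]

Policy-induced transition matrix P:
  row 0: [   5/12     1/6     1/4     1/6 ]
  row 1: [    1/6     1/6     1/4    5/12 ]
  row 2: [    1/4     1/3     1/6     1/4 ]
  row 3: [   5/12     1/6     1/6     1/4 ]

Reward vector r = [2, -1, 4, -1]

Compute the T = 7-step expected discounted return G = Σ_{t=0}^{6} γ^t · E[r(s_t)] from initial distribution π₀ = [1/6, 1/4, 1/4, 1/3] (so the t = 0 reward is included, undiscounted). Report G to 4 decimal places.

G = 3.7587

t=0: π = [0.1667, 0.2500, 0.2500, 0.3333], E[r] = 0.7500, γ^t·E[r] = 0.750000, running G = 0.750000
t=1: π = [0.3125, 0.2083, 0.2014, 0.2778], E[r] = 0.9444, γ^t·E[r] = 0.755556, running G = 1.505556
t=2: π = [0.3310, 0.2002, 0.2101, 0.2587], E[r] = 1.0434, γ^t·E[r] = 0.667778, running G = 2.173333
t=3: π = [0.3316, 0.2017, 0.2109, 0.2558], E[r] = 1.0495, γ^t·E[r] = 0.537333, running G = 2.710667
t=4: π = [0.3311, 0.2018, 0.2111, 0.2560], E[r] = 1.0488, γ^t·E[r] = 0.429590, running G = 3.140257
t=5: π = [0.3310, 0.2019, 0.2111, 0.2560], E[r] = 1.0485, γ^t·E[r] = 0.343560, running G = 3.483816
t=6: π = [0.3310, 0.2018, 0.2111, 0.2561], E[r] = 1.0484, γ^t·E[r] = 0.274842, running G = 3.758658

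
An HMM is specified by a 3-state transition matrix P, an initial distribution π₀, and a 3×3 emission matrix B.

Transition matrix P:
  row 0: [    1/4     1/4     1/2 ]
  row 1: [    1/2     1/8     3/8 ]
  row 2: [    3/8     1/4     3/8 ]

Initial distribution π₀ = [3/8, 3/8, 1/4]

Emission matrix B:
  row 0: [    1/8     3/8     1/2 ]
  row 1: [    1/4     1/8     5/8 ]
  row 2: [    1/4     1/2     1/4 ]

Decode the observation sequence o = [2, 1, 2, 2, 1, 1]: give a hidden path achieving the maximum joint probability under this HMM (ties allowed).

path = [0, 2, 1, 0, 2, 2]

t=0: δ = [1.875e-01, 2.344e-01, 6.250e-02]  (obs o_0=2)
t=1: δ = [4.395e-02, 5.859e-03, 4.688e-02]  ψ = [1, 0, 0]  (obs o_1=1)
t=2: δ = [8.789e-03, 7.324e-03, 5.493e-03]  ψ = [2, 2, 0]  (obs o_2=2)
t=3: δ = [1.831e-03, 1.373e-03, 1.099e-03]  ψ = [1, 0, 0]  (obs o_3=2)
t=4: δ = [2.575e-04, 5.722e-05, 4.578e-04]  ψ = [1, 0, 0]  (obs o_4=1)
t=5: δ = [6.437e-05, 1.431e-05, 8.583e-05]  ψ = [2, 2, 2]  (obs o_5=1)
backtrack: best end state = 2; path = [0, 2, 1, 0, 2, 2]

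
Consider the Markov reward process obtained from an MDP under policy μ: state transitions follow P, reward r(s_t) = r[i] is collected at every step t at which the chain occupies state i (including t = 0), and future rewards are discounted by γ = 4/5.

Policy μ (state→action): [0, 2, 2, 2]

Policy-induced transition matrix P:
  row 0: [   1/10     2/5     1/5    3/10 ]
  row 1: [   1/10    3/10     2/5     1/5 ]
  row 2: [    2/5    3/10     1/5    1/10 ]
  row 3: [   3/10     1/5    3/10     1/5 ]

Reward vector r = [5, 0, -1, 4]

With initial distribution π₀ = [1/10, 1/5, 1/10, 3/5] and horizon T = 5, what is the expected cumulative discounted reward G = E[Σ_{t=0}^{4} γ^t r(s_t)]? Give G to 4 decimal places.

t=0: π = [0.1000, 0.2000, 0.1000, 0.6000], E[r] = 2.8000, γ^t·E[r] = 2.800000, running G = 2.800000
t=1: π = [0.2500, 0.2500, 0.3000, 0.2000], E[r] = 1.7500, γ^t·E[r] = 1.400000, running G = 4.200000
t=2: π = [0.2300, 0.3050, 0.2700, 0.1950], E[r] = 1.6600, γ^t·E[r] = 1.062400, running G = 5.262400
t=3: π = [0.2200, 0.3035, 0.2805, 0.1960], E[r] = 1.6035, γ^t·E[r] = 0.820992, running G = 6.083392
t=4: π = [0.2234, 0.3024, 0.2803, 0.1940], E[r] = 1.6123, γ^t·E[r] = 0.660378, running G = 6.743770

G = 6.7438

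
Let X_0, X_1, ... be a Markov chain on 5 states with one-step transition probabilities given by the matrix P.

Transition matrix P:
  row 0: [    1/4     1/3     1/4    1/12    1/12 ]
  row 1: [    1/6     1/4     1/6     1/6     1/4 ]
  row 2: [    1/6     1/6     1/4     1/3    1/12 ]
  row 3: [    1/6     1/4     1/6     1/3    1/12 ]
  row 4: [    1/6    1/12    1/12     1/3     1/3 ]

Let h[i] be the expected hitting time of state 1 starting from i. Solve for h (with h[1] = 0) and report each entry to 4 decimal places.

h = [3.9722, 0.0000, 4.7237, 4.3300, 5.2485]

First-step conditioning: h[1] = 0; for i ≠ 1, h[i] = 1 + Σ_k P[i][k]·h[k].
  h[0] = 1 + 1/4·h[0] + 1/4·h[2] + 1/12·h[3] + 1/12·h[4]
  h[2] = 1 + 1/6·h[0] + 1/4·h[2] + 1/3·h[3] + 1/12·h[4]
  h[3] = 1 + 1/6·h[0] + 1/6·h[2] + 1/3·h[3] + 1/12·h[4]
  h[4] = 1 + 1/6·h[0] + 1/12·h[2] + 1/3·h[3] + 1/3·h[4]
Solving the 4×4 linear system over states ≠ 1 gives exactly h = [1998/503, 0, 2376/503, 2178/503, 2640/503] (h[1] = 0 is the target).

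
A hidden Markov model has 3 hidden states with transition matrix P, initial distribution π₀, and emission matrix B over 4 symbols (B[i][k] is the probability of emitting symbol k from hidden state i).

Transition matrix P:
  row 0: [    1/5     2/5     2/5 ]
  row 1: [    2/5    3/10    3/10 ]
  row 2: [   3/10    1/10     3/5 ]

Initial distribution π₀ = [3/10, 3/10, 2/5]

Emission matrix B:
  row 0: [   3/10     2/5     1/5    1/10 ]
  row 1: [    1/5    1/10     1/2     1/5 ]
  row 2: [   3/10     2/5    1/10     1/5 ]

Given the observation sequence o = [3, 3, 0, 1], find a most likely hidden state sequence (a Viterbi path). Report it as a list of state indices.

t=0: δ = [3.000e-02, 6.000e-02, 8.000e-02]  (obs o_0=3)
t=1: δ = [2.400e-03, 3.600e-03, 9.600e-03]  ψ = [1, 1, 2]  (obs o_1=3)
t=2: δ = [8.640e-04, 2.160e-04, 1.728e-03]  ψ = [2, 1, 2]  (obs o_2=0)
t=3: δ = [2.074e-04, 3.456e-05, 4.147e-04]  ψ = [2, 0, 2]  (obs o_3=1)
backtrack: best end state = 2; path = [2, 2, 2, 2]

path = [2, 2, 2, 2]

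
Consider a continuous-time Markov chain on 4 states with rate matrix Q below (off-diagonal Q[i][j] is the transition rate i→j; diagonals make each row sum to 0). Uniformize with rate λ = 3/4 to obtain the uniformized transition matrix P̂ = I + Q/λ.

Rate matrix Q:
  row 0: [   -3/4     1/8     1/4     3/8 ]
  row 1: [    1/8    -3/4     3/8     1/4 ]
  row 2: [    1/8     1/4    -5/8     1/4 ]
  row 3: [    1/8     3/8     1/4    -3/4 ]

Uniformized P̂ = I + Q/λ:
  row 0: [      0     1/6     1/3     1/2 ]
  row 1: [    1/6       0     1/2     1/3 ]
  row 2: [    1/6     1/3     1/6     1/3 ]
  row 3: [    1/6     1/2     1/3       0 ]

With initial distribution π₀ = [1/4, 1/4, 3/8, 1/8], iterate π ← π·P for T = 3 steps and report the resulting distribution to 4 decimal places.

t=0: π = [0.2500, 0.2500, 0.3750, 0.1250]
t=1: π = [0.1250, 0.2292, 0.3125, 0.3333]
t=2: π = [0.1458, 0.2917, 0.3194, 0.2431]
t=3: π = [0.1424, 0.2523, 0.3287, 0.2766]

π = [0.1424, 0.2523, 0.3287, 0.2766]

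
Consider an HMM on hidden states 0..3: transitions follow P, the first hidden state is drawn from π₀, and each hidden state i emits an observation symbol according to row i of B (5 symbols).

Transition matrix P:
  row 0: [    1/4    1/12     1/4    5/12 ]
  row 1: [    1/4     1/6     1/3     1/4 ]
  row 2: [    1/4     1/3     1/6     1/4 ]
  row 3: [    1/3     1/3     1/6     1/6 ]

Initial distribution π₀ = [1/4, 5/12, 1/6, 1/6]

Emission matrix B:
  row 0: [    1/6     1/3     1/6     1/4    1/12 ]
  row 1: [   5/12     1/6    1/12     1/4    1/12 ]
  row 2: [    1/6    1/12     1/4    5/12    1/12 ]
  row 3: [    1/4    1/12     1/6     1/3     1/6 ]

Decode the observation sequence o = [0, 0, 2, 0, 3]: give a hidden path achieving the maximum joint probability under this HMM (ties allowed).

t=0: δ = [4.167e-02, 1.736e-01, 2.778e-02, 4.167e-02]  (obs o_0=0)
t=1: δ = [7.234e-03, 1.206e-02, 9.645e-03, 1.085e-02]  ψ = [1, 1, 1, 1]  (obs o_1=0)
t=2: δ = [6.028e-04, 3.014e-04, 1.005e-03, 5.023e-04]  ψ = [3, 3, 1, 0]  (obs o_2=2)
t=3: δ = [4.186e-05, 1.395e-04, 2.791e-05, 6.279e-05]  ψ = [2, 2, 2, 0]  (obs o_3=0)
t=4: δ = [8.721e-06, 5.814e-06, 1.938e-05, 1.163e-05]  ψ = [1, 1, 1, 1]  (obs o_4=3)
backtrack: best end state = 2; path = [1, 1, 2, 1, 2]

path = [1, 1, 2, 1, 2]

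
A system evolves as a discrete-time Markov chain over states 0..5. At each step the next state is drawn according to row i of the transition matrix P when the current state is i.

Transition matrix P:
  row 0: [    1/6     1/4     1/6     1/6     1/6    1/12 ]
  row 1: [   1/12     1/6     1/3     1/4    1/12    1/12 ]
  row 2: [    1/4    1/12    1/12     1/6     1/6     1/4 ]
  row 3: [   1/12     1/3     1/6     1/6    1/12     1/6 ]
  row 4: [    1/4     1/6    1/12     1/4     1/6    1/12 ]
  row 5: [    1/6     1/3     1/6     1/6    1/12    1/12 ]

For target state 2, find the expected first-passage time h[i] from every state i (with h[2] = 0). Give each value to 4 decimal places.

h = [5.0698, 4.2437, 0.0000, 4.9518, 5.5513, 4.9609]

First-step conditioning: h[2] = 0; for i ≠ 2, h[i] = 1 + Σ_k P[i][k]·h[k].
  h[0] = 1 + 1/6·h[0] + 1/4·h[1] + 1/6·h[3] + 1/6·h[4] + 1/12·h[5]
  h[1] = 1 + 1/12·h[0] + 1/6·h[1] + 1/4·h[3] + 1/12·h[4] + 1/12·h[5]
  h[3] = 1 + 1/12·h[0] + 1/3·h[1] + 1/6·h[3] + 1/12·h[4] + 1/6·h[5]
  h[4] = 1 + 1/4·h[0] + 1/6·h[1] + 1/4·h[3] + 1/6·h[4] + 1/12·h[5]
  h[5] = 1 + 1/6·h[0] + 1/3·h[1] + 1/6·h[3] + 1/12·h[4] + 1/12·h[5]
Solving the 5×5 linear system over states ≠ 2 gives exactly h = [267996/52861, 224328/52861, 0, 261756/52861, 293448/52861, 262236/52861] (h[2] = 0 is the target).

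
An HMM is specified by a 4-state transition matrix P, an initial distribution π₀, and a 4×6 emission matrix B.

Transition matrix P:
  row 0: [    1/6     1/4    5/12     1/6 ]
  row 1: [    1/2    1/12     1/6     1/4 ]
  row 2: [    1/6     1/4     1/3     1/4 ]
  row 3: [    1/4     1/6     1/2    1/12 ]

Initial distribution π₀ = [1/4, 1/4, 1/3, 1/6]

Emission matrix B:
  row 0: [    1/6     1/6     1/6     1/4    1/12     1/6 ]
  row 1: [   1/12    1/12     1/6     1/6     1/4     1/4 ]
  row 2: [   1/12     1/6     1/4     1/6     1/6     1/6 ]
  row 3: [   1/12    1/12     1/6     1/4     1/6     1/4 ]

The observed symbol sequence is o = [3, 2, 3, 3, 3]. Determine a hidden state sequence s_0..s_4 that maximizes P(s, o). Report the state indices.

path = [0, 2, 1, 0, 2]

t=0: δ = [6.250e-02, 4.167e-02, 5.556e-02, 4.167e-02]  (obs o_0=3)
t=1: δ = [3.472e-03, 2.604e-03, 6.510e-03, 2.315e-03]  ψ = [1, 0, 0, 2]  (obs o_1=2)
t=2: δ = [3.255e-04, 2.713e-04, 3.617e-04, 4.069e-04]  ψ = [1, 2, 2, 2]  (obs o_2=3)
t=3: δ = [3.391e-05, 1.507e-05, 3.391e-05, 2.261e-05]  ψ = [1, 2, 3, 2]  (obs o_3=3)
t=4: δ = [1.884e-06, 1.413e-06, 2.355e-06, 2.119e-06]  ψ = [1, 0, 0, 2]  (obs o_4=3)
backtrack: best end state = 2; path = [0, 2, 1, 0, 2]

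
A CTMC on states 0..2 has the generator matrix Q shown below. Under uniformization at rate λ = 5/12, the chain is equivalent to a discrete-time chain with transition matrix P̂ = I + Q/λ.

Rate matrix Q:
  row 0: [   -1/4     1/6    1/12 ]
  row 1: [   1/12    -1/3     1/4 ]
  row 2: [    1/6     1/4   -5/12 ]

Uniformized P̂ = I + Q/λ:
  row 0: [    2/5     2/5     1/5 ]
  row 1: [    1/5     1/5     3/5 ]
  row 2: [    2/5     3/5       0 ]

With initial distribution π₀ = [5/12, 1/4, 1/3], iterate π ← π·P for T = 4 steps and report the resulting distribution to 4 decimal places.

π = [0.3217, 0.3780, 0.3003]

t=0: π = [0.4167, 0.2500, 0.3333]
t=1: π = [0.3500, 0.4167, 0.2333]
t=2: π = [0.3167, 0.3633, 0.3200]
t=3: π = [0.3273, 0.3913, 0.2813]
t=4: π = [0.3217, 0.3780, 0.3003]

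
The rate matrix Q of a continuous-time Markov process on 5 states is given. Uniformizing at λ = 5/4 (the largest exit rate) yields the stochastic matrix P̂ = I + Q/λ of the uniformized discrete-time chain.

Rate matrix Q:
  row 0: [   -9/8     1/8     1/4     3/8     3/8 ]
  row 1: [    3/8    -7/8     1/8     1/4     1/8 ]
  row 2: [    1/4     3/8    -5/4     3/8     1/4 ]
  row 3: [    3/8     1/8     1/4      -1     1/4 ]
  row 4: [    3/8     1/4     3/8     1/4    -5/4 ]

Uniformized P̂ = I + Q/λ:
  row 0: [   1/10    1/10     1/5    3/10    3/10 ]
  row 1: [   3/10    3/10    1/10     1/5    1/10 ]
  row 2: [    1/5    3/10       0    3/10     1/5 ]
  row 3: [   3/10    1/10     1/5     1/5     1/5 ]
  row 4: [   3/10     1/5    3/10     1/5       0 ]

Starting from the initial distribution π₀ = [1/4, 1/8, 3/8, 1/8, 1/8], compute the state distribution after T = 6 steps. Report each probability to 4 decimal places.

π = [0.2363, 0.1876, 0.1653, 0.2401, 0.1706]

t=0: π = [0.2500, 0.1250, 0.3750, 0.1250, 0.1250]
t=1: π = [0.2125, 0.2125, 0.1250, 0.2625, 0.1875]
t=2: π = [0.2450, 0.1863, 0.1725, 0.2338, 0.1625]
t=3: π = [0.2338, 0.1880, 0.1631, 0.2418, 0.1734]
t=4: π = [0.2369, 0.1876, 0.1659, 0.2397, 0.1699]
t=5: π = [0.2360, 0.1877, 0.1651, 0.2403, 0.1710]
t=6: π = [0.2363, 0.1876, 0.1653, 0.2401, 0.1706]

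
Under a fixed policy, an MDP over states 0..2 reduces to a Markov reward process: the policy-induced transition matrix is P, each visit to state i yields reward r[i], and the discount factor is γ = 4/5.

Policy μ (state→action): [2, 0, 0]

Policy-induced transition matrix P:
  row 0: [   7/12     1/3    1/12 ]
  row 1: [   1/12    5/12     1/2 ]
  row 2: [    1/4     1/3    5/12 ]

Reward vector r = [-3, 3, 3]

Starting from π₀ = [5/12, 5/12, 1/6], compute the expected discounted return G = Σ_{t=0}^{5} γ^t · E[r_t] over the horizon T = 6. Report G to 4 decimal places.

t=0: π = [0.4167, 0.4167, 0.1667], E[r] = 0.5000, γ^t·E[r] = 0.500000, running G = 0.500000
t=1: π = [0.3194, 0.3681, 0.3125], E[r] = 1.0833, γ^t·E[r] = 0.866667, running G = 1.366667
t=2: π = [0.2951, 0.3640, 0.3409], E[r] = 1.2292, γ^t·E[r] = 0.786667, running G = 2.153333
t=3: π = [0.2877, 0.3637, 0.3486], E[r] = 1.2737, γ^t·E[r] = 0.652148, running G = 2.805481
t=4: π = [0.2853, 0.3636, 0.3511], E[r] = 1.2882, γ^t·E[r] = 0.527664, running G = 3.333146
t=5: π = [0.2845, 0.3636, 0.3519], E[r] = 1.2931, γ^t·E[r] = 0.423708, running G = 3.756853

G = 3.7569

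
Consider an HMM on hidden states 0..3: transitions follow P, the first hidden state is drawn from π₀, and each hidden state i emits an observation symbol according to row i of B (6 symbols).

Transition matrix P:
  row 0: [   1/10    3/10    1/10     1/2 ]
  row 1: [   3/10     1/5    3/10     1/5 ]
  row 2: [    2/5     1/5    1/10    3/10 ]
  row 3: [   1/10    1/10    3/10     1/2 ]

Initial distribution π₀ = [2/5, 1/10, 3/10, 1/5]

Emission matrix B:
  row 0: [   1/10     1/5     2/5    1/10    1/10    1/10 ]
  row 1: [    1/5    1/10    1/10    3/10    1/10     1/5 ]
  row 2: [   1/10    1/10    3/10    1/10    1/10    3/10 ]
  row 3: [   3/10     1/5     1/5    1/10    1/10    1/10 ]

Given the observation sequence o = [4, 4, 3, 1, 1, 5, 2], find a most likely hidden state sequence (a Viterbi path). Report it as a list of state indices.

path = [0, 3, 3, 3, 3, 2, 0]

t=0: δ = [4.000e-02, 1.000e-02, 3.000e-02, 2.000e-02]  (obs o_0=4)
t=1: δ = [1.200e-03, 1.200e-03, 6.000e-04, 2.000e-03]  ψ = [2, 0, 3, 0]  (obs o_1=4)
t=2: δ = [3.600e-05, 1.080e-04, 6.000e-05, 1.000e-04]  ψ = [1, 0, 3, 3]  (obs o_2=3)
t=3: δ = [6.480e-06, 2.160e-06, 3.240e-06, 1.000e-05]  ψ = [1, 1, 1, 3]  (obs o_3=1)
t=4: δ = [2.592e-07, 1.944e-07, 3.000e-07, 1.000e-06]  ψ = [2, 0, 3, 3]  (obs o_4=1)
t=5: δ = [1.200e-08, 2.000e-08, 9.000e-08, 5.000e-08]  ψ = [2, 3, 3, 3]  (obs o_5=5)
t=6: δ = [1.440e-08, 1.800e-09, 4.500e-09, 5.400e-09]  ψ = [2, 2, 3, 2]  (obs o_6=2)
backtrack: best end state = 0; path = [0, 3, 3, 3, 3, 2, 0]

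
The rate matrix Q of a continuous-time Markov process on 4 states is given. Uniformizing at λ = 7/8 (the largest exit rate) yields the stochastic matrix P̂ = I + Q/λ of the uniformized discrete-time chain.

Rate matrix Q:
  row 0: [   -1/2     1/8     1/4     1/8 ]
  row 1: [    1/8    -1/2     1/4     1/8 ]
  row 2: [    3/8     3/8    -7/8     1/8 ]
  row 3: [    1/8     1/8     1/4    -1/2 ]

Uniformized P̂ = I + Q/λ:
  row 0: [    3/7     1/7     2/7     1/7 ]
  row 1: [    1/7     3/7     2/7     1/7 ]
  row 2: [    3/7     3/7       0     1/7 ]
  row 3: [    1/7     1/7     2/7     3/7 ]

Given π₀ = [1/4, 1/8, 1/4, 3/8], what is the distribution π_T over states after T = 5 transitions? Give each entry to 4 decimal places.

π = [0.2889, 0.2886, 0.2222, 0.2003]

t=0: π = [0.2500, 0.1250, 0.2500, 0.3750]
t=1: π = [0.2857, 0.2500, 0.2143, 0.2500]
t=2: π = [0.2857, 0.2755, 0.2245, 0.2143]
t=3: π = [0.2886, 0.2857, 0.2216, 0.2041]
t=4: π = [0.2886, 0.2878, 0.2224, 0.2012]
t=5: π = [0.2889, 0.2886, 0.2222, 0.2003]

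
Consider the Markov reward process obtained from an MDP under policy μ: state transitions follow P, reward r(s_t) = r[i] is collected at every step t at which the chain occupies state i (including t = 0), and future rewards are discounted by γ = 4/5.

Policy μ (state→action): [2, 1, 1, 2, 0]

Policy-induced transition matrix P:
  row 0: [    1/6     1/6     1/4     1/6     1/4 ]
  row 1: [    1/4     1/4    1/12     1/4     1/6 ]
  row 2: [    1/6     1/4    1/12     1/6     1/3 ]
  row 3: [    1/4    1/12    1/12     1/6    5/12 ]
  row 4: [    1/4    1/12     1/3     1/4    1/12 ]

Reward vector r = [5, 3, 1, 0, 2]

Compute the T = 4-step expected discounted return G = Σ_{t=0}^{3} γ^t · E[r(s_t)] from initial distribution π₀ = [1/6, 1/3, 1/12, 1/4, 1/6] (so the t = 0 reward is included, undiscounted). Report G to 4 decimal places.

G = 6.6431

t=0: π = [0.1667, 0.3333, 0.0833, 0.2500, 0.1667], E[r] = 2.2500, γ^t·E[r] = 2.250000, running G = 2.250000
t=1: π = [0.2292, 0.1667, 0.1528, 0.2083, 0.2431], E[r] = 2.2847, γ^t·E[r] = 1.827778, running G = 4.077778
t=2: π = [0.2182, 0.1557, 0.1823, 0.2008, 0.2431], E[r] = 2.2263, γ^t·E[r] = 1.424815, running G = 5.502593
t=3: π = [0.2166, 0.1578, 0.1805, 0.1999, 0.2452], E[r] = 2.2275, γ^t·E[r] = 1.140469, running G = 6.643062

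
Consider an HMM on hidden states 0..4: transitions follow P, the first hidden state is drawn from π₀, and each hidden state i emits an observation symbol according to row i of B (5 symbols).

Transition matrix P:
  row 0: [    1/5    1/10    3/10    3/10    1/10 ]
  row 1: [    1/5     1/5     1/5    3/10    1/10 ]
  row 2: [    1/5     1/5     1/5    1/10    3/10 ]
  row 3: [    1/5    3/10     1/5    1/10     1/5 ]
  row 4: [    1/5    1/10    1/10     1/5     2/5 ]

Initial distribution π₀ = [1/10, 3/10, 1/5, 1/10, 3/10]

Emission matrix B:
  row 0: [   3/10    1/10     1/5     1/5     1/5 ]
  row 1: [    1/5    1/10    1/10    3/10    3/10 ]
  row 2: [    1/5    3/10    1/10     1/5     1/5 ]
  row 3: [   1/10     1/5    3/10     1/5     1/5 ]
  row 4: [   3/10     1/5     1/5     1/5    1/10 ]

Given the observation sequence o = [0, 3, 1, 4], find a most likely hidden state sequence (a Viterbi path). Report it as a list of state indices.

path = [4, 4, 3, 1]

t=0: δ = [3.000e-02, 6.000e-02, 4.000e-02, 1.000e-02, 9.000e-02]  (obs o_0=0)
t=1: δ = [3.600e-03, 3.600e-03, 2.400e-03, 3.600e-03, 7.200e-03]  ψ = [4, 1, 1, 1, 4]  (obs o_1=3)
t=2: δ = [1.440e-04, 1.080e-04, 3.240e-04, 2.880e-04, 5.760e-04]  ψ = [4, 3, 0, 4, 4]  (obs o_2=1)
t=3: δ = [2.304e-05, 2.592e-05, 1.296e-05, 2.304e-05, 2.304e-05]  ψ = [4, 3, 2, 4, 4]  (obs o_3=4)
backtrack: best end state = 1; path = [4, 4, 3, 1]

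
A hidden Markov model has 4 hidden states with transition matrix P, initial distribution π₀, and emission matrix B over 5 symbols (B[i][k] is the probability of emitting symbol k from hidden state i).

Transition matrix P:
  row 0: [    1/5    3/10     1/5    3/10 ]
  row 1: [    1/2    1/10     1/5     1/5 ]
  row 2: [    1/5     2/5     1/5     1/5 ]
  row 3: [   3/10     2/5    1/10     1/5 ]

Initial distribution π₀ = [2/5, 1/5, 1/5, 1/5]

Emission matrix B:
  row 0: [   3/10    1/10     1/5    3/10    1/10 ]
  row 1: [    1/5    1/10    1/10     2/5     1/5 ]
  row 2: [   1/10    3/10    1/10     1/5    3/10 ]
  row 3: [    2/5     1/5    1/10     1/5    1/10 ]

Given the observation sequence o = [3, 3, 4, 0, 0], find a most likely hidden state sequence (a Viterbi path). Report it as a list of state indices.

path = [1, 0, 1, 0, 3]

t=0: δ = [1.200e-01, 8.000e-02, 4.000e-02, 4.000e-02]  (obs o_0=3)
t=1: δ = [1.200e-02, 1.440e-02, 4.800e-03, 7.200e-03]  ψ = [1, 0, 0, 0]  (obs o_1=3)
t=2: δ = [7.200e-04, 7.200e-04, 8.640e-04, 3.600e-04]  ψ = [1, 0, 1, 0]  (obs o_2=4)
t=3: δ = [1.080e-04, 6.912e-05, 1.728e-05, 8.640e-05]  ψ = [1, 2, 2, 0]  (obs o_3=0)
t=4: δ = [1.037e-05, 6.912e-06, 2.160e-06, 1.296e-05]  ψ = [1, 3, 0, 0]  (obs o_4=0)
backtrack: best end state = 3; path = [1, 0, 1, 0, 3]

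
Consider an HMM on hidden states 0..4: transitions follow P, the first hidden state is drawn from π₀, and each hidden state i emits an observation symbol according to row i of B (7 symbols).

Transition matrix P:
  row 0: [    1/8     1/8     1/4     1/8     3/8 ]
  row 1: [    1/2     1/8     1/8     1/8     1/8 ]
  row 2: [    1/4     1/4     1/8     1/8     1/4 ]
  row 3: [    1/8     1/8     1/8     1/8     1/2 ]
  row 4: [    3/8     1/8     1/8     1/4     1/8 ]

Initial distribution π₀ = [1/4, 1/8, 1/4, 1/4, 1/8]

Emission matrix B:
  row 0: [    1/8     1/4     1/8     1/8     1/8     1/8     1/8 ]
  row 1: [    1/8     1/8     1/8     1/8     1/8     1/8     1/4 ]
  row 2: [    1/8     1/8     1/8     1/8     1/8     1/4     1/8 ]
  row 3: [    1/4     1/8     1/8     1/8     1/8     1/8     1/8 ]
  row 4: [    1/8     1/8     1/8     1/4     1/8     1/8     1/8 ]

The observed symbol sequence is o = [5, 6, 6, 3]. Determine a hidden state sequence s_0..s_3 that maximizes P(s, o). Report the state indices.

t=0: δ = [3.125e-02, 1.562e-02, 6.250e-02, 3.125e-02, 1.562e-02]  (obs o_0=5)
t=1: δ = [1.953e-03, 3.906e-03, 9.766e-04, 9.766e-04, 1.953e-03]  ψ = [2, 2, 0, 2, 2]  (obs o_1=6)
t=2: δ = [2.441e-04, 1.221e-04, 6.104e-05, 6.104e-05, 9.155e-05]  ψ = [1, 1, 0, 1, 0]  (obs o_2=6)
t=3: δ = [7.629e-06, 3.815e-06, 7.629e-06, 3.815e-06, 2.289e-05]  ψ = [1, 0, 0, 0, 0]  (obs o_3=3)
backtrack: best end state = 4; path = [2, 1, 0, 4]

path = [2, 1, 0, 4]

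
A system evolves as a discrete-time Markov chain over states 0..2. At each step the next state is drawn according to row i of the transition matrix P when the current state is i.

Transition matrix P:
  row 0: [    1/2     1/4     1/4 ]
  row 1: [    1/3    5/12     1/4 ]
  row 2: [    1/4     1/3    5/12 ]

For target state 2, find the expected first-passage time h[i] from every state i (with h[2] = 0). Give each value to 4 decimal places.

h = [4.0000, 4.0000, 0.0000]

First-step conditioning: h[2] = 0; for i ≠ 2, h[i] = 1 + Σ_k P[i][k]·h[k].
  h[0] = 1 + 1/2·h[0] + 1/4·h[1]
  h[1] = 1 + 1/3·h[0] + 5/12·h[1]
Solving the 2×2 linear system over states ≠ 2 gives exactly h = [4, 4, 0] (h[2] = 0 is the target).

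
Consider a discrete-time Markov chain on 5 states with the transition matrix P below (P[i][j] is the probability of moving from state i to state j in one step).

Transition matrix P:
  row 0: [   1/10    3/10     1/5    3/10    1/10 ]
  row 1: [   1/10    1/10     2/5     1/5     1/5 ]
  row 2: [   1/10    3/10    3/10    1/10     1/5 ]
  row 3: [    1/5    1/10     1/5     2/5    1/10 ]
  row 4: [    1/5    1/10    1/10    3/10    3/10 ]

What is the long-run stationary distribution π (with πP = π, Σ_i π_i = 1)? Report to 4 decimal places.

π = [0.1437, 0.1771, 0.2419, 0.2599, 0.1774]

Balance equations π_j = Σ_i π_i·P[i][j]:
  π_0 = 1/10·π_0 + 1/10·π_1 + 1/10·π_2 + 1/5·π_3 + 1/5·π_4
  π_1 = 3/10·π_0 + 1/10·π_1 + 3/10·π_2 + 1/10·π_3 + 1/10·π_4
  π_2 = 1/5·π_0 + 2/5·π_1 + 3/10·π_2 + 1/5·π_3 + 1/10·π_4
  π_3 = 3/10·π_0 + 1/5·π_1 + 1/10·π_2 + 2/5·π_3 + 3/10·π_4
  normalize: π_0 + π_1 + π_2 + π_3 + π_4 = 1
Solving the linear system gives exactly π = [283/1969, 1395/7876, 1905/7876, 2047/7876, 127/716].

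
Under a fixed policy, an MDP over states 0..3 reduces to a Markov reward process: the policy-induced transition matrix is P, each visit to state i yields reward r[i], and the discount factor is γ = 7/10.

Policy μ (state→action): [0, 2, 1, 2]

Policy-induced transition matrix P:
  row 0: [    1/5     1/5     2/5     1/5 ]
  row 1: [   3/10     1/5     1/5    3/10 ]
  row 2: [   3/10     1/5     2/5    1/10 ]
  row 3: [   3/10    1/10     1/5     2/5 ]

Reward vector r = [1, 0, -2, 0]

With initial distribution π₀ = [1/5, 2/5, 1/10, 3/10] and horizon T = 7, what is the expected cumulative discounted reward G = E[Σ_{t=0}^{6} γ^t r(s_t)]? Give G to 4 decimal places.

G = -0.6507

t=0: π = [0.2000, 0.4000, 0.1000, 0.3000], E[r] = 0.0000, γ^t·E[r] = 0.000000, running G = 0.000000
t=1: π = [0.2800, 0.1700, 0.2600, 0.2900], E[r] = -0.2400, γ^t·E[r] = -0.168000, running G = -0.168000
t=2: π = [0.2720, 0.1710, 0.3080, 0.2490], E[r] = -0.3440, γ^t·E[r] = -0.168560, running G = -0.336560
t=3: π = [0.2728, 0.1751, 0.3160, 0.2361], E[r] = -0.3592, γ^t·E[r] = -0.123206, running G = -0.459766
t=4: π = [0.2727, 0.1764, 0.3178, 0.2331], E[r] = -0.3628, γ^t·E[r] = -0.087108, running G = -0.546874
t=5: π = [0.2727, 0.1767, 0.3181, 0.2325], E[r] = -0.3635, γ^t·E[r] = -0.061087, running G = -0.607961
t=6: π = [0.2727, 0.1768, 0.3182, 0.2324], E[r] = -0.3636, γ^t·E[r] = -0.042777, running G = -0.650739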